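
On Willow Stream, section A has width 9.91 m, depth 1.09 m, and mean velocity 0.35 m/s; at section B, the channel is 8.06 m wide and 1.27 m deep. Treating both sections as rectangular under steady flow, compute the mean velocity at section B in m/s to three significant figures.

0.369 m/s

Q = A₁V₁ = (9.91×1.09) × 0.35 = 3.781 m³/s
A₂ = 8.06 × 1.27 = 10.24 m²
V₂ = Q/A₂ = 3.781/10.24 = 0.3693 m/s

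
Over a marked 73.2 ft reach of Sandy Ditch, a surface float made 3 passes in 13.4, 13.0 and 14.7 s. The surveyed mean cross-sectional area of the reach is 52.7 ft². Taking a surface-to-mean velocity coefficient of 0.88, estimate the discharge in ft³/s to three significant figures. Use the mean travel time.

248 ft³/s

t̄ = (13.4 + 13.0 + 14.7) / 3 = 13.7 s
v_surface = L / t̄ = 73.2 / 13.7 = 5.343 ft/s
v_mean = 0.88 × 5.343 = 4.702 ft/s
Q = A × v_mean = 52.7 × 4.702 = 247.8 ft³/s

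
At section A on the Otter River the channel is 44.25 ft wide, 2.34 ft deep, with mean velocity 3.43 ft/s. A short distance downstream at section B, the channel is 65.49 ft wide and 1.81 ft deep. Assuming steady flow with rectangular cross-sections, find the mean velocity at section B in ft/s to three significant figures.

3.00 ft/s

Q = A₁V₁ = (44.25×2.34) × 3.43 = 355.2 ft³/s
A₂ = 65.49 × 1.81 = 118.5 ft²
V₂ = Q/A₂ = 355.2/118.5 = 2.996 ft/s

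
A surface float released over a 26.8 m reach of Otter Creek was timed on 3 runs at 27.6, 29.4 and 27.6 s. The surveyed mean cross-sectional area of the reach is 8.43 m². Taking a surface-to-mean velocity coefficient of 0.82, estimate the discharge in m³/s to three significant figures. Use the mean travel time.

t̄ = (27.6 + 29.4 + 27.6) / 3 = 28.2 s
v_surface = L / t̄ = 26.8 / 28.2 = 0.9504 m/s
v_mean = 0.82 × 0.9504 = 0.7793 m/s
Q = A × v_mean = 8.43 × 0.7793 = 6.569 m³/s

6.57 m³/s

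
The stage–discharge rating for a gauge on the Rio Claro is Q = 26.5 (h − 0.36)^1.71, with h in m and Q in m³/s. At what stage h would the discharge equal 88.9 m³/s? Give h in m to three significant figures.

2.39 m

h − h₀ = (Q/C)^(1/b) = (88.9/26.5)^(1/1.71) = 2.030 m
h = 0.36 + 2.030 = 2.390 m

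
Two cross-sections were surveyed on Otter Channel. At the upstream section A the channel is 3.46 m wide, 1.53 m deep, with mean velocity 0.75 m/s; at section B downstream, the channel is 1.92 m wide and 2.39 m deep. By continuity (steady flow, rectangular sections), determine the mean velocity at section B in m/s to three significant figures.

0.865 m/s

Q = A₁V₁ = (3.46×1.53) × 0.75 = 3.970 m³/s
A₂ = 1.92 × 2.39 = 4.589 m²
V₂ = Q/A₂ = 3.970/4.589 = 0.8652 m/s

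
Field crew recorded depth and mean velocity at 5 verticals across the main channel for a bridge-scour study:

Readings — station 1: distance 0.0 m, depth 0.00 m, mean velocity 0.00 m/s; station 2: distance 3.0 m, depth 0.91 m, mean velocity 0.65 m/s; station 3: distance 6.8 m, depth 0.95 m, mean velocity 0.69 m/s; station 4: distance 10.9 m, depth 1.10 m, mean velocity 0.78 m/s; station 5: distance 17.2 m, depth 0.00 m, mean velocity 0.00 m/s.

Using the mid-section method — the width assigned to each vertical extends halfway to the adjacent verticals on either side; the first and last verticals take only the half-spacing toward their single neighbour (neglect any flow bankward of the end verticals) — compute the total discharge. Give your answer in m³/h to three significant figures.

w_2 = (6.8 − 0.0)/2 = 3.4 m; q_2 = 0.65 × 0.91 × 3.4 = 2.011 m³/s
w_3 = (10.9 − 3.0)/2 = 3.95 m; q_3 = 0.69 × 0.95 × 3.95 = 2.589 m³/s
w_4 = (17.2 − 6.8)/2 = 5.2 m; q_4 = 0.78 × 1.10 × 5.2 = 4.462 m³/s
Stations 1, 5 contribute zero (depth or velocity is 0).
Q = Σ qᵢ = 9.062 m³/s
= 9.062 × 3600 = 32620 m³/h

32600 m³/h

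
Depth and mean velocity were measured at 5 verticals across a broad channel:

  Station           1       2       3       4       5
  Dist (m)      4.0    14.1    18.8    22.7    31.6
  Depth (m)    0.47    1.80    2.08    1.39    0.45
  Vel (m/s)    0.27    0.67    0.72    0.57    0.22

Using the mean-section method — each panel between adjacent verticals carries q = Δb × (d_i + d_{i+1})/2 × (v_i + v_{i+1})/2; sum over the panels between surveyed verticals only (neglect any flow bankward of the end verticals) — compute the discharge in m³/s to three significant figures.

Panel 1-2: Δb = 10.1 m, d̄ = (0.47+1.80)/2 = 1.135, v̄ = (0.27+0.67)/2 = 0.47 → q = 10.1×1.135×0.47 = 5.388 m³/s
Panel 2-3: Δb = 4.7 m, d̄ = (1.80+2.08)/2 = 1.94, v̄ = (0.67+0.72)/2 = 0.695 → q = 4.7×1.94×0.695 = 6.337 m³/s
Panel 3-4: Δb = 3.9 m, d̄ = (2.08+1.39)/2 = 1.735, v̄ = (0.72+0.57)/2 = 0.645 → q = 3.9×1.735×0.645 = 4.364 m³/s
Panel 4-5: Δb = 8.9 m, d̄ = (1.39+0.45)/2 = 0.92, v̄ = (0.57+0.22)/2 = 0.395 → q = 8.9×0.92×0.395 = 3.234 m³/s
Q = Σ q = 19.32 m³/s

19.3 m³/s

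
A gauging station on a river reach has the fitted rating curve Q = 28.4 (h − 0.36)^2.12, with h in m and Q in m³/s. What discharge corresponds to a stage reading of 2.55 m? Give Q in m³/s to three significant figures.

150 m³/s

Q = 28.4 × (2.55 − 0.36)^2.12 = 28.4 × 2.19^2.12 = 149.6 m³/s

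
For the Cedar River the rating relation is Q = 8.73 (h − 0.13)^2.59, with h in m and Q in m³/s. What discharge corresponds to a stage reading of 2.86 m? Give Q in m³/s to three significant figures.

118 m³/s

Q = 8.73 × (2.86 − 0.13)^2.59 = 8.73 × 2.73^2.59 = 117.7 m³/s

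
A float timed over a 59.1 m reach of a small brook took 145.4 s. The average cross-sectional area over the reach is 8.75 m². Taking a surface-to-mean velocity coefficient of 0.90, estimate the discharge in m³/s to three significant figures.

v_surface = L / t̄ = 59.1 / 145.4 = 0.4065 m/s
v_mean = 0.90 × 0.4065 = 0.3658 m/s
Q = A × v_mean = 8.75 × 0.3658 = 3.201 m³/s

3.20 m³/s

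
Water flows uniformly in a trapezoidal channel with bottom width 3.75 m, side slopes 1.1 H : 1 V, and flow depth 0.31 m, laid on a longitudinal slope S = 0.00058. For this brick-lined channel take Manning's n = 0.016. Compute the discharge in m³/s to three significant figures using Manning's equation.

0.800 m³/s

A = (b + z·y)·y = (3.75 + 1.1×0.31)×0.31 = 1.268 m²
P = b + 2y√(1+z²) = 3.75 + 2×0.31×√(1+1.1²) = 4.672 m
R = A/P = 1.268/4.672 = 0.2715 m
Q = (1/n)·A·R^(2/3)·S^(1/2) = (1/0.016) × 1.268 × 0.2715^(2/3) × 0.00058^(1/2) = 0.8003 m³/s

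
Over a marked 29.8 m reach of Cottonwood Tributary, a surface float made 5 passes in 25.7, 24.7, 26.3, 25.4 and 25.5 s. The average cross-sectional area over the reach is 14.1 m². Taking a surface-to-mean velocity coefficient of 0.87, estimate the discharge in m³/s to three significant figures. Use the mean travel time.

t̄ = (25.7 + 24.7 + 26.3 + 25.4 + 25.5) / 5 = 25.52 s
v_surface = L / t̄ = 29.8 / 25.52 = 1.168 m/s
v_mean = 0.87 × 1.168 = 1.016 m/s
Q = A × v_mean = 14.1 × 1.016 = 14.32 m³/s

14.3 m³/s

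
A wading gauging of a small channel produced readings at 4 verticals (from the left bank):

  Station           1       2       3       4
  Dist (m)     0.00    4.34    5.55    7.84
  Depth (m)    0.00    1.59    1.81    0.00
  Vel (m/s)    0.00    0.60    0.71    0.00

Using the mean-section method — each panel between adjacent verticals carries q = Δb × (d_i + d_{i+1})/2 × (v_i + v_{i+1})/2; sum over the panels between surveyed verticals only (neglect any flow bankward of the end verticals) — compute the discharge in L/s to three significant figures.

3120 L/s

Panel 1-2: Δb = 4.34 m, d̄ = (0.00+1.59)/2 = 0.795, v̄ = (0.00+0.60)/2 = 0.3 → q = 4.34×0.795×0.3 = 1.035 m³/s
Panel 2-3: Δb = 1.21 m, d̄ = (1.59+1.81)/2 = 1.7, v̄ = (0.60+0.71)/2 = 0.655 → q = 1.21×1.7×0.655 = 1.347 m³/s
Panel 3-4: Δb = 2.29 m, d̄ = (1.81+0.00)/2 = 0.905, v̄ = (0.71+0.00)/2 = 0.355 → q = 2.29×0.905×0.355 = 0.7357 m³/s
Q = Σ q = 3.118 m³/s
= 3.118 × 1000 = 3118 L/s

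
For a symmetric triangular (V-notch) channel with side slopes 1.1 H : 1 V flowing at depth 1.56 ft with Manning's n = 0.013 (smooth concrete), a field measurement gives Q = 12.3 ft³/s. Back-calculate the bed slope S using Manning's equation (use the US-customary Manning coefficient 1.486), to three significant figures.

A = z·y² = 1.1×1.56² = 2.677 ft²
P = 2y√(1+z²) = 2×1.56×√(1+1.1²) = 4.638 ft
R = A/P = 2.677/4.638 = 0.5772 ft
S = (Q·n / (1.486·A·R^(2/3)))² = (12.3×0.013 / (1.486×2.677×0.6932))² = 0.003362

0.00336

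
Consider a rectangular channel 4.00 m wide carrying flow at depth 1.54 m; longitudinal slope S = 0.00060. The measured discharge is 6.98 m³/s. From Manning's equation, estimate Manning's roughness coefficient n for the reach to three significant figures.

0.0197

A = b·y = 4.00 × 1.54 = 6.160 m²
P = b + 2y = 4.00 + 2×1.54 = 7.080 m
R = A/P = 6.160/7.080 = 0.8701 m
n = (1/Q)·A·R^(2/3)·S^(1/2) = (1/6.98) × 6.160 × 0.9114 × 0.02449 = 0.01970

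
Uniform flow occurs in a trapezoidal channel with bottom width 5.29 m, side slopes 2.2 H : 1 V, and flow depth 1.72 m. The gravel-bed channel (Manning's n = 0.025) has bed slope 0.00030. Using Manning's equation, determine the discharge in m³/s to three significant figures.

A = (b + z·y)·y = (5.29 + 2.2×1.72)×1.72 = 15.61 m²
P = b + 2y√(1+z²) = 5.29 + 2×1.72×√(1+2.2²) = 13.60 m
R = A/P = 15.61/13.60 = 1.147 m
Q = (1/n)·A·R^(2/3)·S^(1/2) = (1/0.025) × 15.61 × 1.147^(2/3) × 0.00030^(1/2) = 11.85 m³/s

11.9 m³/s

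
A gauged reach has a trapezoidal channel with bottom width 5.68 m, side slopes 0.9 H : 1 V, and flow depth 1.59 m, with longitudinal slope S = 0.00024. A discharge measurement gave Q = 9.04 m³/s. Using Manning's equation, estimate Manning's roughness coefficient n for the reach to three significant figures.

0.0211

A = (b + z·y)·y = (5.68 + 0.9×1.59)×1.59 = 11.31 m²
P = b + 2y√(1+z²) = 5.68 + 2×1.59×√(1+0.9²) = 9.958 m
R = A/P = 11.31/9.958 = 1.135 m
n = (1/Q)·A·R^(2/3)·S^(1/2) = (1/9.04) × 11.31 × 1.088 × 0.01549 = 0.02109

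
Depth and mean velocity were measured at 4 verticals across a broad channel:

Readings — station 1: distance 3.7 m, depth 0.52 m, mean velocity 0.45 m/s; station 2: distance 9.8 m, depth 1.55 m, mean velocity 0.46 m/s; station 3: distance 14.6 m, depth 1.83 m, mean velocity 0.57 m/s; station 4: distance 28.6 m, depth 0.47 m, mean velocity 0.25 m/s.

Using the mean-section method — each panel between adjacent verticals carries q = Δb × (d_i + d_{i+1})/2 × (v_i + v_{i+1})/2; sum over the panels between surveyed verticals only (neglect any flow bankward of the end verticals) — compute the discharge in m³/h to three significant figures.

49100 m³/h

Panel 1-2: Δb = 6.1 m, d̄ = (0.52+1.55)/2 = 1.035, v̄ = (0.45+0.46)/2 = 0.455 → q = 6.1×1.035×0.455 = 2.873 m³/s
Panel 2-3: Δb = 4.8 m, d̄ = (1.55+1.83)/2 = 1.69, v̄ = (0.46+0.57)/2 = 0.515 → q = 4.8×1.69×0.515 = 4.178 m³/s
Panel 3-4: Δb = 14 m, d̄ = (1.83+0.47)/2 = 1.15, v̄ = (0.57+0.25)/2 = 0.41 → q = 14×1.15×0.41 = 6.601 m³/s
Q = Σ q = 13.65 m³/s
= 13.65 × 3600 = 49140 m³/h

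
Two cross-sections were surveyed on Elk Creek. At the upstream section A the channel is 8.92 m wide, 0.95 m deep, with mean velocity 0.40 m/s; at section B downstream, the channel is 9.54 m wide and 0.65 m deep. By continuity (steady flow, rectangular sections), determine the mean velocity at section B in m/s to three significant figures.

Q = A₁V₁ = (8.92×0.95) × 0.40 = 3.390 m³/s
A₂ = 9.54 × 0.65 = 6.201 m²
V₂ = Q/A₂ = 3.390/6.201 = 0.5466 m/s

0.547 m/s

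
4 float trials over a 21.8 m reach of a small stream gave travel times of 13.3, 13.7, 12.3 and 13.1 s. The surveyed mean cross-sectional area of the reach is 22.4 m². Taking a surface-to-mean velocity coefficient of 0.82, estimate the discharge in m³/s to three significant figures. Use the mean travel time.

30.6 m³/s

t̄ = (13.3 + 13.7 + 12.3 + 13.1) / 4 = 13.1 s
v_surface = L / t̄ = 21.8 / 13.1 = 1.664 m/s
v_mean = 0.82 × 1.664 = 1.365 m/s
Q = A × v_mean = 22.4 × 1.365 = 30.57 m³/s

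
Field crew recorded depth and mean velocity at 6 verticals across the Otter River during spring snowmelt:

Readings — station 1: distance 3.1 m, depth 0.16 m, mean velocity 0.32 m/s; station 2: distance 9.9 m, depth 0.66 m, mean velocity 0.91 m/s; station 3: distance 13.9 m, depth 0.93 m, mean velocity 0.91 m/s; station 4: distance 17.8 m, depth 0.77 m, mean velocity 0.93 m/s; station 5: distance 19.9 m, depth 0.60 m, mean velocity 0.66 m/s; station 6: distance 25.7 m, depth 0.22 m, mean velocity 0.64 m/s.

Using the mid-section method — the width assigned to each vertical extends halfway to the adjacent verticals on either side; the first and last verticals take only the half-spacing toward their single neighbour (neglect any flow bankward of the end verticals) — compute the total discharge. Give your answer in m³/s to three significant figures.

10.9 m³/s

w_1 = (9.9 − 3.1)/2 = 3.4 m; q_1 = 0.32 × 0.16 × 3.4 = 0.1741 m³/s
w_2 = (13.9 − 3.1)/2 = 5.4 m; q_2 = 0.91 × 0.66 × 5.4 = 3.243 m³/s
w_3 = (17.8 − 9.9)/2 = 3.95 m; q_3 = 0.91 × 0.93 × 3.95 = 3.343 m³/s
w_4 = (19.9 − 13.9)/2 = 3 m; q_4 = 0.93 × 0.77 × 3 = 2.148 m³/s
w_5 = (25.7 − 17.8)/2 = 3.95 m; q_5 = 0.66 × 0.60 × 3.95 = 1.564 m³/s
w_6 = (25.7 − 19.9)/2 = 2.9 m; q_6 = 0.64 × 0.22 × 2.9 = 0.4083 m³/s
Q = Σ qᵢ = 10.88 m³/s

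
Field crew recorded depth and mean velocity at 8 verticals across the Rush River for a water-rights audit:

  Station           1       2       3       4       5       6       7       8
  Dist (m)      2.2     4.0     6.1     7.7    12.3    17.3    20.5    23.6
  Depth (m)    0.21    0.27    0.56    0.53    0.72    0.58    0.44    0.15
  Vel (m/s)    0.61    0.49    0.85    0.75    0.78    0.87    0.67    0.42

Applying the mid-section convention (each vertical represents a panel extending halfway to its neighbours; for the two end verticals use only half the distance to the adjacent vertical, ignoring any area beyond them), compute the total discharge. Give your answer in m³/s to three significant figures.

8.28 m³/s

w_1 = (4.0 − 2.2)/2 = 0.9 m; q_1 = 0.61 × 0.21 × 0.9 = 0.1153 m³/s
w_2 = (6.1 − 2.2)/2 = 1.95 m; q_2 = 0.49 × 0.27 × 1.95 = 0.2580 m³/s
w_3 = (7.7 − 4.0)/2 = 1.85 m; q_3 = 0.85 × 0.56 × 1.85 = 0.8806 m³/s
w_4 = (12.3 − 6.1)/2 = 3.1 m; q_4 = 0.75 × 0.53 × 3.1 = 1.232 m³/s
w_5 = (17.3 − 7.7)/2 = 4.8 m; q_5 = 0.78 × 0.72 × 4.8 = 2.696 m³/s
w_6 = (20.5 − 12.3)/2 = 4.1 m; q_6 = 0.87 × 0.58 × 4.1 = 2.069 m³/s
w_7 = (23.6 − 17.3)/2 = 3.15 m; q_7 = 0.67 × 0.44 × 3.15 = 0.9286 m³/s
w_8 = (23.6 − 20.5)/2 = 1.55 m; q_8 = 0.42 × 0.15 × 1.55 = 0.09765 m³/s
Q = Σ qᵢ = 8.277 m³/s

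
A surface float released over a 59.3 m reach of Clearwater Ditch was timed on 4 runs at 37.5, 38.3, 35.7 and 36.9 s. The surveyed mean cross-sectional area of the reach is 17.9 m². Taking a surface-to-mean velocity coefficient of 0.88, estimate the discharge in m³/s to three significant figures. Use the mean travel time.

25.2 m³/s

t̄ = (37.5 + 38.3 + 35.7 + 36.9) / 4 = 37.1 s
v_surface = L / t̄ = 59.3 / 37.1 = 1.598 m/s
v_mean = 0.88 × 1.598 = 1.407 m/s
Q = A × v_mean = 17.9 × 1.407 = 25.18 m³/s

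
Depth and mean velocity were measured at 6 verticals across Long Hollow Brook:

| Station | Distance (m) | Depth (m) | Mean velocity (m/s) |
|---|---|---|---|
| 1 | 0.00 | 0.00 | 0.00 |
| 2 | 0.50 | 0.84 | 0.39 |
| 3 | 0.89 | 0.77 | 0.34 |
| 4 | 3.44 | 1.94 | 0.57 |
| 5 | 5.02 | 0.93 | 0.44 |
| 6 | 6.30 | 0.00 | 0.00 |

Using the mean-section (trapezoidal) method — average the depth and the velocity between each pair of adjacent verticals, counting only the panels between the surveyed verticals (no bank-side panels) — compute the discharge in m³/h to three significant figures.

Panel 1-2: Δb = 0.5 m, d̄ = (0.00+0.84)/2 = 0.42, v̄ = (0.00+0.39)/2 = 0.195 → q = 0.5×0.42×0.195 = 0.04095 m³/s
Panel 2-3: Δb = 0.39 m, d̄ = (0.84+0.77)/2 = 0.805, v̄ = (0.39+0.34)/2 = 0.365 → q = 0.39×0.805×0.365 = 0.1146 m³/s
Panel 3-4: Δb = 2.55 m, d̄ = (0.77+1.94)/2 = 1.355, v̄ = (0.34+0.57)/2 = 0.455 → q = 2.55×1.355×0.455 = 1.572 m³/s
Panel 4-5: Δb = 1.58 m, d̄ = (1.94+0.93)/2 = 1.435, v̄ = (0.57+0.44)/2 = 0.505 → q = 1.58×1.435×0.505 = 1.145 m³/s
Panel 5-6: Δb = 1.28 m, d̄ = (0.93+0.00)/2 = 0.465, v̄ = (0.44+0.00)/2 = 0.22 → q = 1.28×0.465×0.22 = 0.1309 m³/s
Q = Σ q = 3.004 m³/s
= 3.004 × 3600 = 10810 m³/h

10800 m³/h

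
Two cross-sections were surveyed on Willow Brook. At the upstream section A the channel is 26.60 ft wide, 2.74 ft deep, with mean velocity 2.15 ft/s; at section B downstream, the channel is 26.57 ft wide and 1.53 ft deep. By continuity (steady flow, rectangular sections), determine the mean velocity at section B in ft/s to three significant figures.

Q = A₁V₁ = (26.60×2.74) × 2.15 = 156.7 ft³/s
A₂ = 26.57 × 1.53 = 40.65 ft²
V₂ = Q/A₂ = 156.7/40.65 = 3.855 ft/s

3.85 ft/s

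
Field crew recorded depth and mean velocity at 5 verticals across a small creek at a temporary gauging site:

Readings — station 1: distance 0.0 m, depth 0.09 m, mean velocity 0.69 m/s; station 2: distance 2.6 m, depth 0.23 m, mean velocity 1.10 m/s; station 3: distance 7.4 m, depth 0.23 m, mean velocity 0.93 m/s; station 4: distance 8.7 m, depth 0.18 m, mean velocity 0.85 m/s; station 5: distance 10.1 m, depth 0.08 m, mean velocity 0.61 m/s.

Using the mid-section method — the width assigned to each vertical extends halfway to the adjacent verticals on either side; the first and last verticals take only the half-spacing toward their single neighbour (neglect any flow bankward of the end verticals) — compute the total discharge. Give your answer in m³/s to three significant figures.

1.91 m³/s

w_1 = (2.6 − 0.0)/2 = 1.3 m; q_1 = 0.69 × 0.09 × 1.3 = 0.08073 m³/s
w_2 = (7.4 − 0.0)/2 = 3.7 m; q_2 = 1.10 × 0.23 × 3.7 = 0.9361 m³/s
w_3 = (8.7 − 2.6)/2 = 3.05 m; q_3 = 0.93 × 0.23 × 3.05 = 0.6524 m³/s
w_4 = (10.1 − 7.4)/2 = 1.35 m; q_4 = 0.85 × 0.18 × 1.35 = 0.2066 m³/s
w_5 = (10.1 − 8.7)/2 = 0.7 m; q_5 = 0.61 × 0.08 × 0.7 = 0.03416 m³/s
Q = Σ qᵢ = 1.910 m³/s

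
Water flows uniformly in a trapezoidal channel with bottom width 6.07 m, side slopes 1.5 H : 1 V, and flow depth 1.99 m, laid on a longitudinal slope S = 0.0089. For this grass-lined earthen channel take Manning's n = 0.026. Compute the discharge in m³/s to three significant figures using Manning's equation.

80.3 m³/s

A = (b + z·y)·y = (6.07 + 1.5×1.99)×1.99 = 18.02 m²
P = b + 2y√(1+z²) = 6.07 + 2×1.99×√(1+1.5²) = 13.25 m
R = A/P = 18.02/13.25 = 1.360 m
Q = (1/n)·A·R^(2/3)·S^(1/2) = (1/0.026) × 18.02 × 1.360^(2/3) × 0.0089^(1/2) = 80.28 m³/s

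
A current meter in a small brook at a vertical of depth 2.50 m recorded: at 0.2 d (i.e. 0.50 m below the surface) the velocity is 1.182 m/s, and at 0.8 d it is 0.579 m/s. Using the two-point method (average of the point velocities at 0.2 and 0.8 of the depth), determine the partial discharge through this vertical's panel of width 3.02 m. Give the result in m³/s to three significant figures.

v̄ = (1.182 + 0.579) / 2 = 0.8805 m/s
q = v̄ × d × w = 0.8805 × 2.50 × 3.02 = 6.648 m³/s

6.65 m³/s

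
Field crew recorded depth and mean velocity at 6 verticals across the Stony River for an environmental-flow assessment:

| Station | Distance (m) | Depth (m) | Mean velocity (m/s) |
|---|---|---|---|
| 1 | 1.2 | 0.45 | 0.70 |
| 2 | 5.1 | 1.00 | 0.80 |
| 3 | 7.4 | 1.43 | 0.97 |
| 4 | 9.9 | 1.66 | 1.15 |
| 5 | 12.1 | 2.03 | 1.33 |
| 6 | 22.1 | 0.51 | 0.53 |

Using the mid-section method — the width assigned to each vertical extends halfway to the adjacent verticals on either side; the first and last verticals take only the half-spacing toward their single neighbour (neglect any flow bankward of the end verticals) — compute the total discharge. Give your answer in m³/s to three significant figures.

w_1 = (5.1 − 1.2)/2 = 1.95 m; q_1 = 0.70 × 0.45 × 1.95 = 0.6143 m³/s
w_2 = (7.4 − 1.2)/2 = 3.1 m; q_2 = 0.80 × 1.00 × 3.1 = 2.480 m³/s
w_3 = (9.9 − 5.1)/2 = 2.4 m; q_3 = 0.97 × 1.43 × 2.4 = 3.329 m³/s
w_4 = (12.1 − 7.4)/2 = 2.35 m; q_4 = 1.15 × 1.66 × 2.35 = 4.486 m³/s
w_5 = (22.1 − 9.9)/2 = 6.1 m; q_5 = 1.33 × 2.03 × 6.1 = 16.47 m³/s
w_6 = (22.1 − 12.1)/2 = 5 m; q_6 = 0.53 × 0.51 × 5 = 1.352 m³/s
Q = Σ qᵢ = 28.73 m³/s

28.7 m³/s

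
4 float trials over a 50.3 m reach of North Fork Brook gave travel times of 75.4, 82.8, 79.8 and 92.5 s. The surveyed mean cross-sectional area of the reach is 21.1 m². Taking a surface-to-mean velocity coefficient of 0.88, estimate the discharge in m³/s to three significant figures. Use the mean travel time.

t̄ = (75.4 + 82.8 + 79.8 + 92.5) / 4 = 82.625 s
v_surface = L / t̄ = 50.3 / 82.625 = 0.6088 m/s
v_mean = 0.88 × 0.6088 = 0.5357 m/s
Q = A × v_mean = 21.1 × 0.5357 = 11.30 m³/s

11.3 m³/s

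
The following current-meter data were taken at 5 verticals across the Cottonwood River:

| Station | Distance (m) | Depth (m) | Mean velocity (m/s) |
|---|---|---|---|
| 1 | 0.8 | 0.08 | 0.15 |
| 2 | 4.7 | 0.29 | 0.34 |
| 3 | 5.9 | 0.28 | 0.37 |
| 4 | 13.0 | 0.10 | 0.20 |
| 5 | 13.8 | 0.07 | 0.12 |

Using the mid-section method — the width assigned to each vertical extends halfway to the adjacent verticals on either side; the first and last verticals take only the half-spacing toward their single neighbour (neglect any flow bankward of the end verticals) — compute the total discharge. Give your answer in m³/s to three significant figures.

w_1 = (4.7 − 0.8)/2 = 1.95 m; q_1 = 0.15 × 0.08 × 1.95 = 0.02340 m³/s
w_2 = (5.9 − 0.8)/2 = 2.55 m; q_2 = 0.34 × 0.29 × 2.55 = 0.2514 m³/s
w_3 = (13.0 − 4.7)/2 = 4.15 m; q_3 = 0.37 × 0.28 × 4.15 = 0.4299 m³/s
w_4 = (13.8 − 5.9)/2 = 3.95 m; q_4 = 0.20 × 0.10 × 3.95 = 0.07900 m³/s
w_5 = (13.8 − 13.0)/2 = 0.4 m; q_5 = 0.12 × 0.07 × 0.4 = 0.003360 m³/s
Q = Σ qᵢ = 0.7871 m³/s

0.787 m³/s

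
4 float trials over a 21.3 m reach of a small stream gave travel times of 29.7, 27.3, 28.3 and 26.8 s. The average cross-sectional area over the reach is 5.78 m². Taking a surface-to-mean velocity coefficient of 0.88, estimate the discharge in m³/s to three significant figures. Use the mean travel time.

t̄ = (29.7 + 27.3 + 28.3 + 26.8) / 4 = 28.025 s
v_surface = L / t̄ = 21.3 / 28.025 = 0.7600 m/s
v_mean = 0.88 × 0.7600 = 0.6688 m/s
Q = A × v_mean = 5.78 × 0.6688 = 3.866 m³/s

3.87 m³/s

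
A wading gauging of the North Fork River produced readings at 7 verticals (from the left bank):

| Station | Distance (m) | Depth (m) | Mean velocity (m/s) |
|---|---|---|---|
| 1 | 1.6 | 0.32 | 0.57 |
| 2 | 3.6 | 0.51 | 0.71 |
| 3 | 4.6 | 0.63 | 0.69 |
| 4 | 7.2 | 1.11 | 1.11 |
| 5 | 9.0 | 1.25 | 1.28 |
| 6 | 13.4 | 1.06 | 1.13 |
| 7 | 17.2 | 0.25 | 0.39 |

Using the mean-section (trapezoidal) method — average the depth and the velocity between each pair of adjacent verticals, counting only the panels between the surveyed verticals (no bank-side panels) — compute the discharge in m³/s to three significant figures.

Panel 1-2: Δb = 2 m, d̄ = (0.32+0.51)/2 = 0.415, v̄ = (0.57+0.71)/2 = 0.64 → q = 2×0.415×0.64 = 0.5312 m³/s
Panel 2-3: Δb = 1 m, d̄ = (0.51+0.63)/2 = 0.57, v̄ = (0.71+0.69)/2 = 0.7 → q = 1×0.57×0.7 = 0.3990 m³/s
Panel 3-4: Δb = 2.6 m, d̄ = (0.63+1.11)/2 = 0.87, v̄ = (0.69+1.11)/2 = 0.9 → q = 2.6×0.87×0.9 = 2.036 m³/s
Panel 4-5: Δb = 1.8 m, d̄ = (1.11+1.25)/2 = 1.18, v̄ = (1.11+1.28)/2 = 1.195 → q = 1.8×1.18×1.195 = 2.538 m³/s
Panel 5-6: Δb = 4.4 m, d̄ = (1.25+1.06)/2 = 1.155, v̄ = (1.28+1.13)/2 = 1.205 → q = 4.4×1.155×1.205 = 6.124 m³/s
Panel 6-7: Δb = 3.8 m, d̄ = (1.06+0.25)/2 = 0.655, v̄ = (1.13+0.39)/2 = 0.76 → q = 3.8×0.655×0.76 = 1.892 m³/s
Q = Σ q = 13.52 m³/s

13.5 m³/s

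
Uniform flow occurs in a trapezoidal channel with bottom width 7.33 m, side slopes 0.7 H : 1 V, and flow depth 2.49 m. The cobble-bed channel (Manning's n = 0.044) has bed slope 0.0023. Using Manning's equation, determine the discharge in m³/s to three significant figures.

34.9 m³/s

A = (b + z·y)·y = (7.33 + 0.7×2.49)×2.49 = 22.59 m²
P = b + 2y√(1+z²) = 7.33 + 2×2.49×√(1+0.7²) = 13.41 m
R = A/P = 22.59/13.41 = 1.685 m
Q = (1/n)·A·R^(2/3)·S^(1/2) = (1/0.044) × 22.59 × 1.685^(2/3) × 0.0023^(1/2) = 34.87 m³/s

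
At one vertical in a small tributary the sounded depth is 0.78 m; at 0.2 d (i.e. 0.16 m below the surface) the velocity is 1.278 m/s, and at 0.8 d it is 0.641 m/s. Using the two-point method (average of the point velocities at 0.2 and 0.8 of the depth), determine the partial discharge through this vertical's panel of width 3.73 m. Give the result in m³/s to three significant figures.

2.79 m³/s

v̄ = (1.278 + 0.641) / 2 = 0.9595 m/s
q = v̄ × d × w = 0.9595 × 0.78 × 3.73 = 2.792 m³/s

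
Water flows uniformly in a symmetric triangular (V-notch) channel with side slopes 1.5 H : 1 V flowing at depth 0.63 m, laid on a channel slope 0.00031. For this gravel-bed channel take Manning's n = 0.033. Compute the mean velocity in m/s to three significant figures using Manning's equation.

A = z·y² = 1.5×0.63² = 0.5954 m²
P = 2y√(1+z²) = 2×0.63×√(1+1.5²) = 2.271 m
R = A/P = 0.5954/2.271 = 0.2621 m
Q = (1/n)·A·R^(2/3)·S^(1/2) = (1/0.033) × 0.5954 × 0.2621^(2/3) × 0.00031^(1/2) = 0.1301 m³/s
V = Q/A = 0.1301/0.5954 = 0.2185 m/s

0.219 m/s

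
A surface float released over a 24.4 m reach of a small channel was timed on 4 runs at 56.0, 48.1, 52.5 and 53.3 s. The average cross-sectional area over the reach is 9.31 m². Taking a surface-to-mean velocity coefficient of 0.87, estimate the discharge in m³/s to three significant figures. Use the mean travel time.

t̄ = (56.0 + 48.1 + 52.5 + 53.3) / 4 = 52.475 s
v_surface = L / t̄ = 24.4 / 52.475 = 0.4650 m/s
v_mean = 0.87 × 0.4650 = 0.4045 m/s
Q = A × v_mean = 9.31 × 0.4045 = 3.766 m³/s

3.77 m³/s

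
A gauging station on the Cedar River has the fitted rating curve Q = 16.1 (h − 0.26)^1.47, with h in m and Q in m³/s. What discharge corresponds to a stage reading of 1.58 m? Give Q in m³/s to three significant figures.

24.2 m³/s

Q = 16.1 × (1.58 − 0.26)^1.47 = 16.1 × 1.32^1.47 = 24.21 m³/s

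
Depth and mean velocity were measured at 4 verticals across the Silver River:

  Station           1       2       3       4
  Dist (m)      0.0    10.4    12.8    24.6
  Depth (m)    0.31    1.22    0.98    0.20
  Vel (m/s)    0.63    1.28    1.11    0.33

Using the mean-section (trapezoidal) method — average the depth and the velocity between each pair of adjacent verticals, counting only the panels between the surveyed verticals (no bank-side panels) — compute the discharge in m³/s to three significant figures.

Panel 1-2: Δb = 10.4 m, d̄ = (0.31+1.22)/2 = 0.765, v̄ = (0.63+1.28)/2 = 0.955 → q = 10.4×0.765×0.955 = 7.598 m³/s
Panel 2-3: Δb = 2.4 m, d̄ = (1.22+0.98)/2 = 1.1, v̄ = (1.28+1.11)/2 = 1.195 → q = 2.4×1.1×1.195 = 3.155 m³/s
Panel 3-4: Δb = 11.8 m, d̄ = (0.98+0.20)/2 = 0.59, v̄ = (1.11+0.33)/2 = 0.72 → q = 11.8×0.59×0.72 = 5.013 m³/s
Q = Σ q = 15.77 m³/s

15.8 m³/s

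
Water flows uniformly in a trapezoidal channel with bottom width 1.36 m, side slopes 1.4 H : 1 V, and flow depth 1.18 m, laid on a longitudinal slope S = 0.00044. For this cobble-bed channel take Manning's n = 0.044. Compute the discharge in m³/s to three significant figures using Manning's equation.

1.28 m³/s

A = (b + z·y)·y = (1.36 + 1.4×1.18)×1.18 = 3.554 m²
P = b + 2y√(1+z²) = 1.36 + 2×1.18×√(1+1.4²) = 5.420 m
R = A/P = 3.554/5.420 = 0.6557 m
Q = (1/n)·A·R^(2/3)·S^(1/2) = (1/0.044) × 3.554 × 0.6557^(2/3) × 0.00044^(1/2) = 1.279 m³/s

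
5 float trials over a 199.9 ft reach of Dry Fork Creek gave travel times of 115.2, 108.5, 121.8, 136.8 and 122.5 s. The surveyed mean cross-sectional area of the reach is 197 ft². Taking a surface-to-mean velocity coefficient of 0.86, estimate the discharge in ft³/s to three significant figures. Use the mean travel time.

280 ft³/s

t̄ = (115.2 + 108.5 + 121.8 + 136.8 + 122.5) / 5 = 120.96 s
v_surface = L / t̄ = 199.9 / 120.96 = 1.653 ft/s
v_mean = 0.86 × 1.653 = 1.421 ft/s
Q = A × v_mean = 197 × 1.421 = 280.0 ft³/s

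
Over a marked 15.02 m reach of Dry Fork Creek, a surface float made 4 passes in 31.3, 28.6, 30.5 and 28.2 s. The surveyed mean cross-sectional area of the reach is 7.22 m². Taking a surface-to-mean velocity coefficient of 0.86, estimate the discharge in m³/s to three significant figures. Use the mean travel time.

3.15 m³/s

t̄ = (31.3 + 28.6 + 30.5 + 28.2) / 4 = 29.65 s
v_surface = L / t̄ = 15.02 / 29.65 = 0.5066 m/s
v_mean = 0.86 × 0.5066 = 0.4357 m/s
Q = A × v_mean = 7.22 × 0.4357 = 3.145 m³/s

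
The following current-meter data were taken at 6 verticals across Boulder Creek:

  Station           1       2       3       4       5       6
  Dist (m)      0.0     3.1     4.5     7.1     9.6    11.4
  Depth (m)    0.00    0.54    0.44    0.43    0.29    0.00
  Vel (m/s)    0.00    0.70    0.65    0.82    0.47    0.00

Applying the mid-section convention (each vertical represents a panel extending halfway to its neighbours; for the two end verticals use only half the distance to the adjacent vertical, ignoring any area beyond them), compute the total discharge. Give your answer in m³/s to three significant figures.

2.61 m³/s

w_2 = (4.5 − 0.0)/2 = 2.25 m; q_2 = 0.70 × 0.54 × 2.25 = 0.8505 m³/s
w_3 = (7.1 − 3.1)/2 = 2 m; q_3 = 0.65 × 0.44 × 2 = 0.5720 m³/s
w_4 = (9.6 − 4.5)/2 = 2.55 m; q_4 = 0.82 × 0.43 × 2.55 = 0.8991 m³/s
w_5 = (11.4 − 7.1)/2 = 2.15 m; q_5 = 0.47 × 0.29 × 2.15 = 0.2930 m³/s
Stations 1, 6 contribute zero (depth or velocity is 0).
Q = Σ qᵢ = 2.615 m³/s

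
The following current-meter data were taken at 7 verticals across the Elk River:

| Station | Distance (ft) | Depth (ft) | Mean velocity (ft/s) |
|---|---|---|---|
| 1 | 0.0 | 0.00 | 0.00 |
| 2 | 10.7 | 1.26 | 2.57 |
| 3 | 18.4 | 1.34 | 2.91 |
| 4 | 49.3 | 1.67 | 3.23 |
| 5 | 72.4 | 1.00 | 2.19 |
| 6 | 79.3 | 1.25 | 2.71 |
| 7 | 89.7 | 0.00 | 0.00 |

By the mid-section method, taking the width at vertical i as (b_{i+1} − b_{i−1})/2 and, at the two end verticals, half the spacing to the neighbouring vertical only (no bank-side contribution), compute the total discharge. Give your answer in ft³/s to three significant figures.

w_2 = (18.4 − 0.0)/2 = 9.2 ft; q_2 = 2.57 × 1.26 × 9.2 = 29.79 ft³/s
w_3 = (49.3 − 10.7)/2 = 19.3 ft; q_3 = 2.91 × 1.34 × 19.3 = 75.26 ft³/s
w_4 = (72.4 − 18.4)/2 = 27 ft; q_4 = 3.23 × 1.67 × 27 = 145.6 ft³/s
w_5 = (79.3 − 49.3)/2 = 15 ft; q_5 = 2.19 × 1.00 × 15 = 32.85 ft³/s
w_6 = (89.7 − 72.4)/2 = 8.65 ft; q_6 = 2.71 × 1.25 × 8.65 = 29.30 ft³/s
Stations 1, 7 contribute zero (depth or velocity is 0).
Q = Σ qᵢ = 312.8 ft³/s

313 ft³/s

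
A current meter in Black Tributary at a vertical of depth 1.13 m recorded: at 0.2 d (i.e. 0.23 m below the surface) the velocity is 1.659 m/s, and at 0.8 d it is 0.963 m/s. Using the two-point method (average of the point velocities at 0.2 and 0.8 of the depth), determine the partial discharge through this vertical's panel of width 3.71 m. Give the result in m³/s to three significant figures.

v̄ = (1.659 + 0.963) / 2 = 1.311 m/s
q = v̄ × d × w = 1.311 × 1.13 × 3.71 = 5.496 m³/s

5.50 m³/s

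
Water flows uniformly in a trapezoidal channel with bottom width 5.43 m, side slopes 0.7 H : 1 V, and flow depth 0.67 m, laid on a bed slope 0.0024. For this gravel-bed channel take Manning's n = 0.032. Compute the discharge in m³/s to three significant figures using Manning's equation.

4.11 m³/s

A = (b + z·y)·y = (5.43 + 0.7×0.67)×0.67 = 3.952 m²
P = b + 2y√(1+z²) = 5.43 + 2×0.67×√(1+0.7²) = 7.066 m
R = A/P = 3.952/7.066 = 0.5594 m
Q = (1/n)·A·R^(2/3)·S^(1/2) = (1/0.032) × 3.952 × 0.5594^(2/3) × 0.0024^(1/2) = 4.108 m³/s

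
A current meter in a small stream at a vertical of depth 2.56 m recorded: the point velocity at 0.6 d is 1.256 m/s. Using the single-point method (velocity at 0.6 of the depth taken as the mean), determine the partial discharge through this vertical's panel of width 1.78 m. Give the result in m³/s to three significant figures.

v̄ = v₀.₆ = 1.256 m/s
q = v̄ × d × w = 1.256 × 2.56 × 1.78 = 5.723 m³/s

5.72 m³/s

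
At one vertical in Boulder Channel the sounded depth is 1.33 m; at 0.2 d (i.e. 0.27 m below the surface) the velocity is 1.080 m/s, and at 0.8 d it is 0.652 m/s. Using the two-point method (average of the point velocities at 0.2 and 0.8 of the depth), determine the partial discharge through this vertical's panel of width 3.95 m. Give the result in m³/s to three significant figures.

4.55 m³/s

v̄ = (1.080 + 0.652) / 2 = 0.8660 m/s
q = v̄ × d × w = 0.8660 × 1.33 × 3.95 = 4.550 m³/s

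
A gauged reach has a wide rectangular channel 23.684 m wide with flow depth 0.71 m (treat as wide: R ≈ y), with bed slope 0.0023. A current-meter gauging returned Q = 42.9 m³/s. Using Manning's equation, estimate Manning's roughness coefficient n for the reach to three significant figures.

A = b·y = 23.684 × 0.71 = 16.82 m²
Wide channel: R ≈ y = 0.71 m
n = (1/Q)·A·R^(2/3)·S^(1/2) = (1/42.9) × 16.82 × 0.7959 × 0.04796 = 0.01496

0.0150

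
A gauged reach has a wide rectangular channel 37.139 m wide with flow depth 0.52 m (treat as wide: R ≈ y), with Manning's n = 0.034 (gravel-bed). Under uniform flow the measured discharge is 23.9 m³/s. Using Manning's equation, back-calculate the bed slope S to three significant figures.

A = b·y = 37.139 × 0.52 = 19.31 m²
Wide channel: R ≈ y = 0.52 m
S = (Q·n / (1·A·R^(2/3)))² = (23.9×0.034 / (1×19.31×0.6466))² = 0.004234

0.00423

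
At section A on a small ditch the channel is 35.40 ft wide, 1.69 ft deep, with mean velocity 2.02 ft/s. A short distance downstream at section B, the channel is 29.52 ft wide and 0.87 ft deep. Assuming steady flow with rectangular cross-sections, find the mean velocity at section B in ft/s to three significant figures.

Q = A₁V₁ = (35.40×1.69) × 2.02 = 120.8 ft³/s
A₂ = 29.52 × 0.87 = 25.68 ft²
V₂ = Q/A₂ = 120.8/25.68 = 4.705 ft/s

4.71 ft/s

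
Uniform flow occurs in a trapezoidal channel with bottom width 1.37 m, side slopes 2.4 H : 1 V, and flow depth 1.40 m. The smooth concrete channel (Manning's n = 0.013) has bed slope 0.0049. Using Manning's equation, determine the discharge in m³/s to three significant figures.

A = (b + z·y)·y = (1.37 + 2.4×1.40)×1.40 = 6.622 m²
P = b + 2y√(1+z²) = 1.37 + 2×1.40×√(1+2.4²) = 8.650 m
R = A/P = 6.622/8.650 = 0.7655 m
Q = (1/n)·A·R^(2/3)·S^(1/2) = (1/0.013) × 6.622 × 0.7655^(2/3) × 0.0049^(1/2) = 29.84 m³/s

29.8 m³/s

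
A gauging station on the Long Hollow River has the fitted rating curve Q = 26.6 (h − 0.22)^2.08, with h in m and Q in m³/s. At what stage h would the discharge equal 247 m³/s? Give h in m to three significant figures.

h − h₀ = (Q/C)^(1/b) = (247/26.6)^(1/2.08) = 2.919 m
h = 0.22 + 2.919 = 3.139 m

3.14 m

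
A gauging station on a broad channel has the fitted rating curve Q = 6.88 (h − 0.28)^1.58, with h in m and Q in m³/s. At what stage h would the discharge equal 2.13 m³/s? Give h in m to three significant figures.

h − h₀ = (Q/C)^(1/b) = (2.13/6.88)^(1/1.58) = 0.4761 m
h = 0.28 + 0.4761 = 0.7561 m

0.756 m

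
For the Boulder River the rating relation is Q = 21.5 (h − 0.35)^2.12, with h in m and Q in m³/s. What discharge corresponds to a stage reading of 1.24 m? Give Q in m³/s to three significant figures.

16.8 m³/s

Q = 21.5 × (1.24 − 0.35)^2.12 = 21.5 × 0.89^2.12 = 16.79 m³/s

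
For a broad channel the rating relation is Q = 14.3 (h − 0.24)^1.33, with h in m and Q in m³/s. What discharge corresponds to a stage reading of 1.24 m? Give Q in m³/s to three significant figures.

Q = 14.3 × (1.24 − 0.24)^1.33 = 14.3 × 1^1.33 = 14.30 m³/s

14.3 m³/s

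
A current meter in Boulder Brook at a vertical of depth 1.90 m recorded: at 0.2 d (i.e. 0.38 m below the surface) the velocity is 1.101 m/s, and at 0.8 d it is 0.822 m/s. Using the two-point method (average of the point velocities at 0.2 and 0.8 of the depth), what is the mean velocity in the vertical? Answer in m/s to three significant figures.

v̄ = (1.101 + 0.822) / 2 = 0.9615 m/s

0.962 m/s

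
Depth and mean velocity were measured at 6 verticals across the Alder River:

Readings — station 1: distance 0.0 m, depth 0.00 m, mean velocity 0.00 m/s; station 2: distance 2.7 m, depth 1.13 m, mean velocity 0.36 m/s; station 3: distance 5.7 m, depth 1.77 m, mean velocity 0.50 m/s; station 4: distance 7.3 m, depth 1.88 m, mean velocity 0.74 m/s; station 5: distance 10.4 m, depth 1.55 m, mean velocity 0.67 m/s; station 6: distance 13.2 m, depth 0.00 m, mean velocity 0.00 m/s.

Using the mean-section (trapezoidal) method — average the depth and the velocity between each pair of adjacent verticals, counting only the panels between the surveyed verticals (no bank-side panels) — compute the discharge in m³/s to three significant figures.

8.43 m³/s

Panel 1-2: Δb = 2.7 m, d̄ = (0.00+1.13)/2 = 0.565, v̄ = (0.00+0.36)/2 = 0.18 → q = 2.7×0.565×0.18 = 0.2746 m³/s
Panel 2-3: Δb = 3 m, d̄ = (1.13+1.77)/2 = 1.45, v̄ = (0.36+0.50)/2 = 0.43 → q = 3×1.45×0.43 = 1.871 m³/s
Panel 3-4: Δb = 1.6 m, d̄ = (1.77+1.88)/2 = 1.825, v̄ = (0.50+0.74)/2 = 0.62 → q = 1.6×1.825×0.62 = 1.810 m³/s
Panel 4-5: Δb = 3.1 m, d̄ = (1.88+1.55)/2 = 1.715, v̄ = (0.74+0.67)/2 = 0.705 → q = 3.1×1.715×0.705 = 3.748 m³/s
Panel 5-6: Δb = 2.8 m, d̄ = (1.55+0.00)/2 = 0.775, v̄ = (0.67+0.00)/2 = 0.335 → q = 2.8×0.775×0.335 = 0.7270 m³/s
Q = Σ q = 8.431 m³/s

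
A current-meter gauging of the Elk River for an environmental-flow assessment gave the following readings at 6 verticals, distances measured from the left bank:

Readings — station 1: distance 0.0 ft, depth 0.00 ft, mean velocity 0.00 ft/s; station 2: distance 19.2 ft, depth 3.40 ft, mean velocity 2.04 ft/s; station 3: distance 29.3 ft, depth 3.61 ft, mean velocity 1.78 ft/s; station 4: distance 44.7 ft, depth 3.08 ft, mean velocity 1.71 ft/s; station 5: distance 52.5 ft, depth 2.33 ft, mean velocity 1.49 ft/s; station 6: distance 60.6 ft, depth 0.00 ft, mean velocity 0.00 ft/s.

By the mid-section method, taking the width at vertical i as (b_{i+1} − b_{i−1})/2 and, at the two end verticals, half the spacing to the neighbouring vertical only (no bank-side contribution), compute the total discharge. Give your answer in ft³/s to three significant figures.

272 ft³/s

w_2 = (29.3 − 0.0)/2 = 14.65 ft; q_2 = 2.04 × 3.40 × 14.65 = 101.6 ft³/s
w_3 = (44.7 − 19.2)/2 = 12.75 ft; q_3 = 1.78 × 3.61 × 12.75 = 81.93 ft³/s
w_4 = (52.5 − 29.3)/2 = 11.6 ft; q_4 = 1.71 × 3.08 × 11.6 = 61.09 ft³/s
w_5 = (60.6 − 44.7)/2 = 7.95 ft; q_5 = 1.49 × 2.33 × 7.95 = 27.60 ft³/s
Stations 1, 6 contribute zero (depth or velocity is 0).
Q = Σ qᵢ = 272.2 ft³/s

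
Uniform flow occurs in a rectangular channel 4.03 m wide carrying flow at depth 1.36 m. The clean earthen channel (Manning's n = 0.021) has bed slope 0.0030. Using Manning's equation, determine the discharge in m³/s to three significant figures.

A = b·y = 4.03 × 1.36 = 5.481 m²
P = b + 2y = 4.03 + 2×1.36 = 6.750 m
R = A/P = 5.481/6.750 = 0.8120 m
Q = (1/n)·A·R^(2/3)·S^(1/2) = (1/0.021) × 5.481 × 0.8120^(2/3) × 0.0030^(1/2) = 12.44 m³/s

12.4 m³/s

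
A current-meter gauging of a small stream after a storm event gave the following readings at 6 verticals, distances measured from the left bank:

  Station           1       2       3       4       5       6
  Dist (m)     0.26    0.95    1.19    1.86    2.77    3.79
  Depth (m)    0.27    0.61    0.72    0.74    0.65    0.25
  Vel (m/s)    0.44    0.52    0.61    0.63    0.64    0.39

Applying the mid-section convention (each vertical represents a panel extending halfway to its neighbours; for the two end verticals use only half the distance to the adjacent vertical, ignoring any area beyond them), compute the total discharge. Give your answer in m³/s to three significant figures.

w_1 = (0.95 − 0.26)/2 = 0.345 m; q_1 = 0.44 × 0.27 × 0.345 = 0.04099 m³/s
w_2 = (1.19 − 0.26)/2 = 0.465 m; q_2 = 0.52 × 0.61 × 0.465 = 0.1475 m³/s
w_3 = (1.86 − 0.95)/2 = 0.455 m; q_3 = 0.61 × 0.72 × 0.455 = 0.1998 m³/s
w_4 = (2.77 − 1.19)/2 = 0.79 m; q_4 = 0.63 × 0.74 × 0.79 = 0.3683 m³/s
w_5 = (3.79 − 1.86)/2 = 0.965 m; q_5 = 0.64 × 0.65 × 0.965 = 0.4014 m³/s
w_6 = (3.79 − 2.77)/2 = 0.51 m; q_6 = 0.39 × 0.25 × 0.51 = 0.04973 m³/s
Q = Σ qᵢ = 1.208 m³/s

1.21 m³/s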